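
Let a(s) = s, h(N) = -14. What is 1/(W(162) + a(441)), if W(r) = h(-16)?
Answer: 1/427 ≈ 0.0023419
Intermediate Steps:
W(r) = -14
1/(W(162) + a(441)) = 1/(-14 + 441) = 1/427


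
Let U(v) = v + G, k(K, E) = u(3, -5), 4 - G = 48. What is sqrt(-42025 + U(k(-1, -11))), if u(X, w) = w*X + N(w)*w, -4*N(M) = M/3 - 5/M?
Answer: I*sqrt(1515054)/6 ≈ 205.15*I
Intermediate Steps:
N(M) = -M/12 + 5/(4*M) (N(M) = -(M/3 - 5/M)/4 = -(-5/M + M/3)/4 = -M/12 + 5/(4*M))
u(X, w) = 5/4 - w**2/12 + X*w (u(X, w) = w*X + ((15 - w**2)/(12*w))*w = X*w + (5/4 - w**2/12) = 5/4 - w**2/12 + X*w)
G = -44 (G = 4 - 1*48 = 4 - 48 = -44)
k(K, E) = -95/6 (k(K, E) = 5/4 - 1/12*(-5)**2 + 3*(-5) = 5/4 - 1/12*25 - 15 = 5/4 - 25/12 - 15 = -95/6)
U(v) = -44 + v (U(v) = v - 44 = -44 + v)
sqrt(-42025 + U(k(-1, -11))) = sqrt(-42025 + (-44 - 95/6)) = sqrt(-42025 - 359/6) = sqrt(-252509/6) = I*sqrt(1515054)/6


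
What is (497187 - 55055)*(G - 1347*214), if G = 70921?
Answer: -96091642484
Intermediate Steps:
(497187 - 55055)*(G - 1347*214) = (497187 - 55055)*(70921 - 1347*214) = 442132*(70921 - 288258) = 442132*(-217337) = -96091642484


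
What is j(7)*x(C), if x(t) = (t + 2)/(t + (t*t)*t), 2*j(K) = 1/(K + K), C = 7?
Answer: 9/9800 ≈ 0.00091837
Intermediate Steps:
j(K) = 1/(4*K) (j(K) = 1/(2*(K + K)) = 1/(2*((2*K))) = (1/(2*K))/2 = 1/(4*K))
x(t) = (2 + t)/(t + t**3) (x(t) = (2 + t)/(t + t**2*t) = (2 + t)/(t + t**3))
j(7)*x(C) = ((1/4)/7)*((2 + 7)/(7 + 7**3)) = ((1/4)*(1/7))*(9/(7 + 343)) = (9/350)/28 = ((1/350)*9)/28 = (1/28)*(9/350) = 9/9800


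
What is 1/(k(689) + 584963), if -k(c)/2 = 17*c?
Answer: 1/561537 ≈ 1.7808e-6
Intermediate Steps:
k(c) = -34*c
1/(k(689) + 584963) = 1/(-34*689 + 584963) = 1/(-23426 + 584963) = 1/561537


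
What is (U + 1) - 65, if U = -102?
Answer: -166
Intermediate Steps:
(U + 1) - 65 = (-102 + 1) - 65 = -101 - 65 = -166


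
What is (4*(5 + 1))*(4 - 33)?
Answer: -696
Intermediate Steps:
(4*(5 + 1))*(4 - 33) = (4*6)*(-29) = 24*(-29) = -696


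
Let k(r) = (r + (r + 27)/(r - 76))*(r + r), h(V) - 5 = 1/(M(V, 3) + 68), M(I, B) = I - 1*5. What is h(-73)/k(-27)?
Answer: 49/14580 ≈ 0.0033608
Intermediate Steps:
M(I, B) = -5 + I (M(I, B) = I - 5 = -5 + I)
h(V) = 5 + 1/(63 + V) (h(V) = 5 + 1/((-5 + V) + 68) = 5 + 1/(63 + V))
k(r) = 2*r*(r + (27 + r)/(-76 + r)) (k(r) = (r + (27 + r)/(-76 + r))*(2*r) = 2*r*(r + (27 + r)/(-76 + r)))
h(-73)/k(-27) = ((316 + 5*(-73))/(63 - 73))/((2*(-27)*(27 + (-27)**2 - 75*(-27))/(-76 - 27))) = ((316 - 365)/(-10))/((2*(-27)*(27 + 729 + 2025)/(-103))) = (-1/10*(-49))/((2*(-27)*(-1/103)*2781)) = (49/10)/1458 = (49/10)*(1/1458) = 49/14580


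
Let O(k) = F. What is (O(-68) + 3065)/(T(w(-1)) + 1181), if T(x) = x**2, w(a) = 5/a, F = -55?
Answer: 1505/603 ≈ 2.4959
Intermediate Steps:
O(k) = -55
(O(-68) + 3065)/(T(w(-1)) + 1181) = (-55 + 3065)/((5/(-1))**2 + 1181) = 3010/((5*(-1))**2 + 1181) = 3010/((-5)**2 + 1181) = 3010/(25 + 1181) = 3010/1206 = 3010*(1/1206) = 1505/603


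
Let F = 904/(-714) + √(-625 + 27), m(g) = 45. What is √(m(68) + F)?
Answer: √(5573841 + 127449*I*√598)/357 ≈ 6.8498 + 1.785*I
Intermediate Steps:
F = -452/357 + I*√598 (F = 904*(-1/714) + √(-598) = -452/357 + I*√598 ≈ -1.2661 + 24.454*I)
√(m(68) + F) = √(45 + (-452/357 + I*√598)) = √(15613/357 + I*√598)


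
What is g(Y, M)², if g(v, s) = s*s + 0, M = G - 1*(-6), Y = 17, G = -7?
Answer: 1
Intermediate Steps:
M = -1 (M = -7 - 1*(-6) = -7 + 6 = -1)
g(v, s) = s² (g(v, s) = s² + 0 = s²)
g(Y, M)² = ((-1)²)² = 1² = 1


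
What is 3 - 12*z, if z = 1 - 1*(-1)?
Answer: -21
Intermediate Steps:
z = 2 (z = 1 + 1 = 2)
3 - 12*z = 3 - 12*2 = 3 - 24 = -21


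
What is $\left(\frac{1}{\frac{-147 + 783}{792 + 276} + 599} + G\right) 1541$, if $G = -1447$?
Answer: $- \frac{118992350879}{53364} \approx -2.2298 \cdot 10^{6}$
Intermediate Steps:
$\left(\frac{1}{\frac{-147 + 783}{792 + 276} + 599} + G\right) 1541 = \left(\frac{1}{\frac{-147 + 783}{792 + 276} + 599} - 1447\right) 1541 = \left(\frac{1}{\frac{636}{1068} + 599} - 1447\right) 1541 = \left(\frac{1}{636 \cdot \frac{1}{1068} + 599} - 1447\right) 1541 = \left(\frac{1}{\frac{53}{89} + 599} - 1447\right) 1541 = \left(\frac{1}{\frac{53364}{89}} - 1447\right) 1541 = \left(\frac{89}{53364} - 1447\right) 1541 = \left(- \frac{77217619}{53364}\right) 1541 = - \frac{118992350879}{53364}$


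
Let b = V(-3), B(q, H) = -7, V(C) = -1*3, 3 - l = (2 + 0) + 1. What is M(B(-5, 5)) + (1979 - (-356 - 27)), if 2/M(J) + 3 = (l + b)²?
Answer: 7087/3 ≈ 2362.3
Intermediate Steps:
l = 0 (l = 3 - ((2 + 0) + 1) = 3 - (2 + 1) = 3 - 1*3 = 3 - 3 = 0)
V(C) = -3
b = -3
M(J) = ⅓ (M(J) = 2/(-3 + (0 - 3)²) = 2/(-3 + (-3)²) = 2/(-3 + 9) = 2/6 = 2*(⅙) = ⅓)
M(B(-5, 5)) + (1979 - (-356 - 27)) = ⅓ + (1979 - (-356 - 27)) = ⅓ + (1979 - 1*(-383)) = ⅓ + (1979 + 383) = ⅓ + 2362 = 7087/3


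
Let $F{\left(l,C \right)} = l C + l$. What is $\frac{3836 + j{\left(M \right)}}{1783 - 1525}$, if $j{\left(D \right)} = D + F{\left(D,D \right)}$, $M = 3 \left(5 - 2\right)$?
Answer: $\frac{3935}{258} \approx 15.252$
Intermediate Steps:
$F{\left(l,C \right)} = l + C l$ ($F{\left(l,C \right)} = C l + l = l + C l$)
$M = 9$ ($M = 3 \cdot 3 = 9$)
$j{\left(D \right)} = D + D \left(1 + D\right)$
$\frac{3836 + j{\left(M \right)}}{1783 - 1525} = \frac{3836 + 9 \left(2 + 9\right)}{1783 - 1525} = \frac{3836 + 9 \cdot 11}{258} = \left(3836 + 99\right) \frac{1}{258} = 3935 \cdot \frac{1}{258} = \frac{3935}{258}$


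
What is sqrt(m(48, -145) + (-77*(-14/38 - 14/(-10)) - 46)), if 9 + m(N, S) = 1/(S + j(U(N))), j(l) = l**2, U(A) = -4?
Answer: I*sqrt(20190774270)/12255 ≈ 11.595*I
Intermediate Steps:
m(N, S) = -9 + 1/(16 + S) (m(N, S) = -9 + 1/(S + (-4)**2) = -9 + 1/(S + 16) = -9 + 1/(16 + S))
sqrt(m(48, -145) + (-77*(-14/38 - 14/(-10)) - 46)) = sqrt((-143 - 9*(-145))/(16 - 145) + (-77*(-14/38 - 14/(-10)) - 46)) = sqrt((-143 + 1305)/(-129) + (-77*(-14*1/38 - 14*(-1/10)) - 46)) = sqrt(-1/129*1162 + (-77*(-7/19 + 7/5) - 46)) = sqrt(-1162/129 + (-77*98/95 - 46)) = sqrt(-1162/129 + (-7546/95 - 46)) = sqrt(-1162/129 - 11916/95) = sqrt(-1647554/12255) = I*sqrt(20190774270)/12255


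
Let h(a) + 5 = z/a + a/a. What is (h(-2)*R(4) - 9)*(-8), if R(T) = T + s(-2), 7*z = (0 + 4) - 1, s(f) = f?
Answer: 976/7 ≈ 139.43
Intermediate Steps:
z = 3/7 (z = ((0 + 4) - 1)/7 = (4 - 1)/7 = (⅐)*3 = 3/7 ≈ 0.42857)
h(a) = -4 + 3/(7*a) (h(a) = -5 + (3/(7*a) + a/a) = -5 + (3/(7*a) + 1) = -5 + (1 + 3/(7*a)) = -4 + 3/(7*a))
R(T) = -2 + T (R(T) = T - 2 = -2 + T)
(h(-2)*R(4) - 9)*(-8) = ((-4 + (3/7)/(-2))*(-2 + 4) - 9)*(-8) = ((-4 + (3/7)*(-½))*2 - 9)*(-8) = ((-4 - 3/14)*2 - 9)*(-8) = (-59/14*2 - 9)*(-8) = (-59/7 - 9)*(-8) = -122/7*(-8) = 976/7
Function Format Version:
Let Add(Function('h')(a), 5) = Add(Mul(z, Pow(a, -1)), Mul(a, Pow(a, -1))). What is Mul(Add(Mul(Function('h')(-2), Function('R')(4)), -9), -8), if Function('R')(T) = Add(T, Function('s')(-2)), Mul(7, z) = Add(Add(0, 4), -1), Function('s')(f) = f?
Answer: Rational(976, 7) ≈ 139.43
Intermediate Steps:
z = Rational(3, 7) (z = Mul(Rational(1, 7), Add(Add(0, 4), -1)) = Mul(Rational(1, 7), Add(4, -1)) = Mul(Rational(1, 7), 3) = Rational(3, 7) ≈ 0.42857)
Function('h')(a) = Add(-4, Mul(Rational(3, 7), Pow(a, -1))) (Function('h')(a) = Add(-5, Add(Mul(Rational(3, 7), Pow(a, -1)), Mul(a, Pow(a, -1)))) = Add(-5, Add(Mul(Rational(3, 7), Pow(a, -1)), 1)) = Add(-5, Add(1, Mul(Rational(3, 7), Pow(a, -1)))) = Add(-4, Mul(Rational(3, 7), Pow(a, -1))))
Function('R')(T) = Add(-2, T) (Function('R')(T) = Add(T, -2) = Add(-2, T))
Mul(Add(Mul(Function('h')(-2), Function('R')(4)), -9), -8) = Mul(Add(Mul(Add(-4, Mul(Rational(3, 7), Pow(-2, -1))), Add(-2, 4)), -9), -8) = Mul(Add(Mul(Add(-4, Mul(Rational(3, 7), Rational(-1, 2))), 2), -9), -8) = Mul(Add(Mul(Add(-4, Rational(-3, 14)), 2), -9), -8) = Mul(Add(Mul(Rational(-59, 14), 2), -9), -8) = Mul(Add(Rational(-59, 7), -9), -8) = Mul(Rational(-122, 7), -8) = Rational(976, 7)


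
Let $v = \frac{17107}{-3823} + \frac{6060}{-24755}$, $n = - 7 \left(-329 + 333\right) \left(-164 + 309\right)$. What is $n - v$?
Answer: $- \frac{76757022147}{18927673} \approx -4055.3$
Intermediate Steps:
$n = -4060$ ($n = - 7 \cdot 4 \cdot 145 = \left(-7\right) 580 = -4060$)
$v = - \frac{89330233}{18927673}$ ($v = 17107 \left(- \frac{1}{3823}\right) + 6060 \left(- \frac{1}{24755}\right) = - \frac{17107}{3823} - \frac{1212}{4951} = - \frac{89330233}{18927673} \approx -4.7196$)
$n - v = -4060 - - \frac{89330233}{18927673} = -4060 + \frac{89330233}{18927673} = - \frac{76757022147}{18927673}$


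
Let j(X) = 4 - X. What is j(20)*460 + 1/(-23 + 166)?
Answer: -1052479/143 ≈ -7360.0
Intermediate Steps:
j(20)*460 + 1/(-23 + 166) = (4 - 1*20)*460 + 1/(-23 + 166) = (4 - 20)*460 + 1/143 = -16*460 + 1/143 = -7360 + 1/143 = -1052479/143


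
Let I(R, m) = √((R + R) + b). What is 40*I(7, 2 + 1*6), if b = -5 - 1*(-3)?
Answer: 80*√3 ≈ 138.56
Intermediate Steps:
b = -2 (b = -5 + 3 = -2)
I(R, m) = √(-2 + 2*R) (I(R, m) = √((R + R) - 2) = √(2*R - 2) = √(-2 + 2*R))
40*I(7, 2 + 1*6) = 40*√(-2 + 2*7) = 40*√(-2 + 14) = 40*√12 = 40*(2*√3) = 80*√3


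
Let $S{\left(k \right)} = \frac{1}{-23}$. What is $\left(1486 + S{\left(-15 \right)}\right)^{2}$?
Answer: $\frac{1168067329}{529} \approx 2.2081 \cdot 10^{6}$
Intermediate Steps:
$S{\left(k \right)} = - \frac{1}{23}$
$\left(1486 + S{\left(-15 \right)}\right)^{2} = \left(1486 - \frac{1}{23}\right)^{2} = \left(\frac{34177}{23}\right)^{2} = \frac{1168067329}{529}$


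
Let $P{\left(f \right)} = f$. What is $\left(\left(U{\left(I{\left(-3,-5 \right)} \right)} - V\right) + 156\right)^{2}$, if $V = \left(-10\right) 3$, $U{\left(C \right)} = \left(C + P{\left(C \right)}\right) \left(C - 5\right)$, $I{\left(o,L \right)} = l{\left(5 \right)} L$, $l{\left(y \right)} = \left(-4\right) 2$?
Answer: $8916196$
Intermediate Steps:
$l{\left(y \right)} = -8$
$I{\left(o,L \right)} = - 8 L$
$U{\left(C \right)} = 2 C \left(-5 + C\right)$ ($U{\left(C \right)} = \left(C + C\right) \left(C - 5\right) = 2 C \left(-5 + C\right)$)
$V = -30$
$\left(\left(U{\left(I{\left(-3,-5 \right)} \right)} - V\right) + 156\right)^{2} = \left(\left(2 \left(\left(-8\right) \left(-5\right)\right) \left(-5 - -40\right) - -30\right) + 156\right)^{2} = \left(\left(2 \cdot 40 \left(-5 + 40\right) + 30\right) + 156\right)^{2} = \left(\left(2 \cdot 40 \cdot 35 + 30\right) + 156\right)^{2} = \left(\left(2800 + 30\right) + 156\right)^{2} = \left(2830 + 156\right)^{2} = 2986^{2} = 8916196$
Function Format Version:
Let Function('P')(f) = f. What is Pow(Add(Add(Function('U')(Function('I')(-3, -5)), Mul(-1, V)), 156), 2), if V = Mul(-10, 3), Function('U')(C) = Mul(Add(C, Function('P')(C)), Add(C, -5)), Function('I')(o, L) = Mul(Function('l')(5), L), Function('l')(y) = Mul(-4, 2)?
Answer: 8916196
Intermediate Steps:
Function('l')(y) = -8
Function('I')(o, L) = Mul(-8, L)
Function('U')(C) = Mul(2, C, Add(-5, C)) (Function('U')(C) = Mul(Add(C, C), Add(C, -5)) = Mul(Mul(2, C), Add(-5, C)) = Mul(2, C, Add(-5, C)))
V = -30
Pow(Add(Add(Function('U')(Function('I')(-3, -5)), Mul(-1, V)), 156), 2) = Pow(Add(Add(Mul(2, Mul(-8, -5), Add(-5, Mul(-8, -5))), Mul(-1, -30)), 156), 2) = Pow(Add(Add(Mul(2, 40, Add(-5, 40)), 30), 156), 2) = Pow(Add(Add(Mul(2, 40, 35), 30), 156), 2) = Pow(Add(Add(2800, 30), 156), 2) = Pow(Add(2830, 156), 2) = Pow(2986, 2) = 8916196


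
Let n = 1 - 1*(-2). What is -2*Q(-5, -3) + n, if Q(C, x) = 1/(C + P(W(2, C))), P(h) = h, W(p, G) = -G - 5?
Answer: 17/5 ≈ 3.4000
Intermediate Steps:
W(p, G) = -5 - G
n = 3 (n = 1 + 2 = 3)
Q(C, x) = -⅕ (Q(C, x) = 1/(C + (-5 - C)) = 1/(-5) = -⅕)
-2*Q(-5, -3) + n = -2*(-⅕) + 3 = ⅖ + 3 = 17/5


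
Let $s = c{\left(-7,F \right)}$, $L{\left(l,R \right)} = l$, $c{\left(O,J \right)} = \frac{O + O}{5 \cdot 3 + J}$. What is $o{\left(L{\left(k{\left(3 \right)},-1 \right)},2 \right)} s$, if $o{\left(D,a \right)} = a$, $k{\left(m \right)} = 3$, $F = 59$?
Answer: $- \frac{14}{37} \approx -0.37838$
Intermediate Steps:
$c{\left(O,J \right)} = \frac{2 O}{15 + J}$
$s = - \frac{7}{37}$ ($s = 2 \left(-7\right) \frac{1}{15 + 59} = 2 \left(-7\right) \frac{1}{74} = - \frac{7}{37} \approx -0.18919$)
$o{\left(L{\left(k{\left(3 \right)},-1 \right)},2 \right)} s = 2 \left(- \frac{7}{37}\right) = - \frac{14}{37}$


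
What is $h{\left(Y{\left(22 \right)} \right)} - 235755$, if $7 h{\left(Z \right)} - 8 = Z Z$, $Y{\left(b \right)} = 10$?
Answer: $- \frac{1650177}{7} \approx -2.3574 \cdot 10^{5}$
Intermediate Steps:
$h{\left(Z \right)} = \frac{8}{7} + \frac{Z^{2}}{7}$ ($h{\left(Z \right)} = \frac{8}{7} + \frac{Z Z}{7} = \frac{8}{7} + \frac{Z^{2}}{7}$)
$h{\left(Y{\left(22 \right)} \right)} - 235755 = \left(\frac{8}{7} + \frac{10^{2}}{7}\right) - 235755 = \left(\frac{8}{7} + \frac{1}{7} \cdot 100\right) - 235755 = \left(\frac{8}{7} + \frac{100}{7}\right) - 235755 = \frac{108}{7} - 235755 = - \frac{1650177}{7}$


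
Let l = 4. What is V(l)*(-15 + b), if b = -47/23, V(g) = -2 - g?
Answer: 2352/23 ≈ 102.26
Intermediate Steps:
b = -47/23 (b = -47*1/23 = -47/23 ≈ -2.0435)
V(l)*(-15 + b) = (-2 - 1*4)*(-15 - 47/23) = (-2 - 4)*(-392/23) = -6*(-392/23) = 2352/23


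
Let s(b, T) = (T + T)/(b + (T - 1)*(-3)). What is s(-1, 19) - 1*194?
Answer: -10708/55 ≈ -194.69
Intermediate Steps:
s(b, T) = 2*T/(3 + b - 3*T) (s(b, T) = (2*T)/(b + (-1 + T)*(-3)) = (2*T)/(b + (3 - 3*T)) = (2*T)/(3 + b - 3*T) = 2*T/(3 + b - 3*T))
s(-1, 19) - 1*194 = 2*19/(3 - 1 - 3*19) - 1*194 = 2*19/(3 - 1 - 57) - 194 = 2*19/(-55) - 194 = 2*19*(-1/55) - 194 = -38/55 - 194 = -10708/55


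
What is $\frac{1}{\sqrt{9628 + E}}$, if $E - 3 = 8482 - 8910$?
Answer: $\frac{\sqrt{9203}}{9203} \approx 0.010424$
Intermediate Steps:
$E = -425$ ($E = 3 + \left(8482 - 8910\right) = 3 - 428 = -425$)
$\frac{1}{\sqrt{9628 + E}} = \frac{1}{\sqrt{9628 - 425}} = \frac{1}{\sqrt{9203}} = \frac{\sqrt{9203}}{9203}$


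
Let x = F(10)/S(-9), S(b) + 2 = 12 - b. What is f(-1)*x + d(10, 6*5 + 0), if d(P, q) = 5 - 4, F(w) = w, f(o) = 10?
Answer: 119/19 ≈ 6.2632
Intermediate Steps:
S(b) = 10 - b (S(b) = -2 + (12 - b) = 10 - b)
x = 10/19 (x = 10/(10 - 1*(-9)) = 10/(10 + 9) = 10/19 ≈ 0.52632)
d(P, q) = 1
f(-1)*x + d(10, 6*5 + 0) = 10*(10/19) + 1 = 100/19 + 1 = 119/19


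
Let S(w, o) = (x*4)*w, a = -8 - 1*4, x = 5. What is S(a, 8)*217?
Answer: -52080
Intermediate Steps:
a = -12 (a = -8 - 4 = -12)
S(w, o) = 20*w (S(w, o) = (5*4)*w = 20*w)
S(a, 8)*217 = (20*(-12))*217 = -240*217 = -52080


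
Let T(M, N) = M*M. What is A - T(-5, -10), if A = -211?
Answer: -236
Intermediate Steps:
T(M, N) = M**2
A - T(-5, -10) = -211 - 1*(-5)**2 = -211 - 1*25 = -211 - 25 = -236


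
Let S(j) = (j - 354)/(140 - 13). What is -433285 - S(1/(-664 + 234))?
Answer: -23661541629/54610 ≈ -4.3328e+5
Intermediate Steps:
S(j) = -354/127 + j/127 (S(j) = (-354 + j)/127 = (-354 + j)*(1/127) = -354/127 + j/127)
-433285 - S(1/(-664 + 234)) = -433285 - (-354/127 + 1/(127*(-664 + 234))) = -433285 - (-354/127 + (1/127)/(-430)) = -433285 - (-354/127 + (1/127)*(-1/430)) = -433285 - (-354/127 - 1/54610) = -433285 - 1*(-152221/54610) = -433285 + 152221/54610 = -23661541629/54610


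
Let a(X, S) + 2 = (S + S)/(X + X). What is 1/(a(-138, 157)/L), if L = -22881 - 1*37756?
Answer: 8367906/433 ≈ 19325.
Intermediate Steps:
a(X, S) = -2 + S/X (a(X, S) = -2 + (S + S)/(X + X) = -2 + (2*S)/((2*X)) = -2 + (2*S)*(1/(2*X)) = -2 + S/X)
L = -60637 (L = -22881 - 37756 = -60637)
1/(a(-138, 157)/L) = 1/((-2 + 157/(-138))/(-60637)) = 1/((-2 + 157*(-1/138))*(-1/60637)) = 1/((-2 - 157/138)*(-1/60637)) = 1/(-433/138*(-1/60637)) = 1/(433/8367906) = 8367906/433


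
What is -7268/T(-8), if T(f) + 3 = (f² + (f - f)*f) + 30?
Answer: -7268/91 ≈ -79.868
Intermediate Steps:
T(f) = 27 + f² (T(f) = -3 + ((f² + (f - f)*f) + 30) = -3 + ((f² + 0*f) + 30) = -3 + ((f² + 0) + 30) = -3 + (f² + 30) = -3 + (30 + f²) = 27 + f²)
-7268/T(-8) = -7268/(27 + (-8)²) = -7268/(27 + 64) = -7268/91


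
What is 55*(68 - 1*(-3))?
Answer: 3905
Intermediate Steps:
55*(68 - 1*(-3)) = 55*(68 + 3) = 55*71 = 3905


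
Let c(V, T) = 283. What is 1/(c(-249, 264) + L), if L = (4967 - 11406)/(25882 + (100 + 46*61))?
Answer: 28788/8140565 ≈ 0.0035364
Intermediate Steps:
L = -6439/28788 (L = -6439/(25882 + (100 + 2806)) = -6439/(25882 + 2906) = -6439/28788 ≈ -0.22367)
1/(c(-249, 264) + L) = 1/(283 - 6439/28788) = 1/(8140565/28788) = 28788/8140565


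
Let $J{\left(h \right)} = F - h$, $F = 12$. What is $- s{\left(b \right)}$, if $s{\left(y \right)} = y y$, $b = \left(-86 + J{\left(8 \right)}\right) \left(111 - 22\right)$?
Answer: $-53260804$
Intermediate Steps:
$J{\left(h \right)} = 12 - h$
$b = -7298$ ($b = \left(-86 + \left(12 - 8\right)\right) \left(111 - 22\right) = \left(-86 + \left(12 - 8\right)\right) 89 = \left(-86 + 4\right) 89 = \left(-82\right) 89 = -7298$)
$s{\left(y \right)} = y^{2}$
$- s{\left(b \right)} = - \left(-7298\right)^{2} = \left(-1\right) 53260804 = -53260804$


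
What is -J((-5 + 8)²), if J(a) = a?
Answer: -9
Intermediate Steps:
-J((-5 + 8)²) = -(-5 + 8)² = -1*3² = -1*9 = -9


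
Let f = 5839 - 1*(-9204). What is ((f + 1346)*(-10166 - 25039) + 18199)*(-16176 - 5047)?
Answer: 12244748775758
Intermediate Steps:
f = 15043 (f = 5839 + 9204 = 15043)
((f + 1346)*(-10166 - 25039) + 18199)*(-16176 - 5047) = ((15043 + 1346)*(-10166 - 25039) + 18199)*(-16176 - 5047) = (16389*(-35205) + 18199)*(-21223) = (-576974745 + 18199)*(-21223) = -576956546*(-21223) = 12244748775758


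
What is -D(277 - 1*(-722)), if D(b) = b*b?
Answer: -998001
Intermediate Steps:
D(b) = b**2
-D(277 - 1*(-722)) = -(277 - 1*(-722))**2 = -(277 + 722)**2 = -1*999**2 = -1*998001 = -998001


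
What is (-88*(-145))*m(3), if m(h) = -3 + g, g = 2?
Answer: -12760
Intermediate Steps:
m(h) = -1 (m(h) = -3 + 2 = -1)
(-88*(-145))*m(3) = -88*(-145)*(-1) = 12760*(-1) = -12760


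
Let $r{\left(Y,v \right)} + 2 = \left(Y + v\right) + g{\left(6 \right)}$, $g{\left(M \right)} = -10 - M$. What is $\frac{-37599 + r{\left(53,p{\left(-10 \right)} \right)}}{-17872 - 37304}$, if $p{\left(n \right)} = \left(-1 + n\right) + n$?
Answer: $\frac{37585}{55176} \approx 0.68118$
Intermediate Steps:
$p{\left(n \right)} = -1 + 2 n$
$r{\left(Y,v \right)} = -18 + Y + v$ ($r{\left(Y,v \right)} = -2 - \left(16 - Y - v\right) = -2 + \left(-16 + Y + v\right) = -18 + Y + v$)
$\frac{-37599 + r{\left(53,p{\left(-10 \right)} \right)}}{-17872 - 37304} = \frac{-37599 + \left(-18 + 53 + \left(-1 + 2 \left(-10\right)\right)\right)}{-17872 - 37304} = \frac{-37599 - -14}{-55176} = \left(-37599 - -14\right) \left(- \frac{1}{55176}\right) = \left(-37599 + 14\right) \left(- \frac{1}{55176}\right) = \left(-37585\right) \left(- \frac{1}{55176}\right) = \frac{37585}{55176}$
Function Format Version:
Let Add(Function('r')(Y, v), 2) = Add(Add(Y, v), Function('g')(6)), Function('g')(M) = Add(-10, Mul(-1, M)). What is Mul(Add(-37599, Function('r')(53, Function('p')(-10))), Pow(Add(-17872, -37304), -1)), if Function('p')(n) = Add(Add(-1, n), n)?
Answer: Rational(37585, 55176) ≈ 0.68118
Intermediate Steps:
Function('p')(n) = Add(-1, Mul(2, n))
Function('r')(Y, v) = Add(-18, Y, v) (Function('r')(Y, v) = Add(-2, Add(Add(Y, v), Add(-10, Mul(-1, 6)))) = Add(-2, Add(Add(Y, v), Add(-10, -6))) = Add(-2, Add(Add(Y, v), -16)) = Add(-2, Add(-16, Y, v)) = Add(-18, Y, v))
Mul(Add(-37599, Function('r')(53, Function('p')(-10))), Pow(Add(-17872, -37304), -1)) = Mul(Add(-37599, Add(-18, 53, Add(-1, Mul(2, -10)))), Pow(Add(-17872, -37304), -1)) = Mul(Add(-37599, Add(-18, 53, Add(-1, -20))), Pow(-55176, -1)) = Mul(Add(-37599, Add(-18, 53, -21)), Rational(-1, 55176)) = Mul(Add(-37599, 14), Rational(-1, 55176)) = Mul(-37585, Rational(-1, 55176)) = Rational(37585, 55176)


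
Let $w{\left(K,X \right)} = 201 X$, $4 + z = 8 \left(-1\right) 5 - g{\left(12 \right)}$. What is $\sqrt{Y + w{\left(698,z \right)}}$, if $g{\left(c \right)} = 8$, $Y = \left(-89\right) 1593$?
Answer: $i \sqrt{152229} \approx 390.17 i$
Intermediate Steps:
$Y = -141777$
$z = -52$ ($z = -4 + \left(8 \left(-1\right) 5 - 8\right) = -4 - 48 = -52$)
$\sqrt{Y + w{\left(698,z \right)}} = \sqrt{-141777 + 201 \left(-52\right)} = \sqrt{-141777 - 10452} = \sqrt{-152229} = i \sqrt{152229}$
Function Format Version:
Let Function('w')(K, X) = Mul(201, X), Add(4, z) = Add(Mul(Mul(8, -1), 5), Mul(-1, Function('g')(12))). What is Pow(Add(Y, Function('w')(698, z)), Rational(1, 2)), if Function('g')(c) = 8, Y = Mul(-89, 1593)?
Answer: Mul(I, Pow(152229, Rational(1, 2))) ≈ Mul(390.17, I)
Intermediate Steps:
Y = -141777
z = -52 (z = Add(-4, Add(Mul(Mul(8, -1), 5), Mul(-1, 8))) = Add(-4, Add(Mul(-8, 5), -8)) = Add(-4, Add(-40, -8)) = Add(-4, -48) = -52)
Pow(Add(Y, Function('w')(698, z)), Rational(1, 2)) = Pow(Add(-141777, Mul(201, -52)), Rational(1, 2)) = Pow(Add(-141777, -10452), Rational(1, 2)) = Pow(-152229, Rational(1, 2)) = Mul(I, Pow(152229, Rational(1, 2)))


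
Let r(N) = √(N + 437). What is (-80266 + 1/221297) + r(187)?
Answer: -17762625001/221297 + 4*√39 ≈ -80241.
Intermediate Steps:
r(N) = √(437 + N)
(-80266 + 1/221297) + r(187) = (-80266 + 1/221297) + √(437 + 187) = (-80266 + 1/221297) + √624 = -17762625001/221297 + 4*√39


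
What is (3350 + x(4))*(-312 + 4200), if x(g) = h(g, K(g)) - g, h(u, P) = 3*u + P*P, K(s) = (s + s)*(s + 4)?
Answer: 28981152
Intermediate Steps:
K(s) = 2*s*(4 + s) (K(s) = (2*s)*(4 + s) = 2*s*(4 + s))
h(u, P) = P² + 3*u (h(u, P) = 3*u + P² = P² + 3*u)
x(g) = 2*g + 4*g²*(4 + g)² (x(g) = ((2*g*(4 + g))² + 3*g) - g = (4*g²*(4 + g)² + 3*g) - g = (3*g + 4*g²*(4 + g)²) - g = 2*g + 4*g²*(4 + g)²)
(3350 + x(4))*(-312 + 4200) = (3350 + 2*4*(1 + 2*4*(4 + 4)²))*(-312 + 4200) = (3350 + 2*4*(1 + 2*4*8²))*3888 = (3350 + 2*4*(1 + 2*4*64))*3888 = (3350 + 2*4*(1 + 512))*3888 = (3350 + 2*4*513)*3888 = (3350 + 4104)*3888 = 7454*3888 = 28981152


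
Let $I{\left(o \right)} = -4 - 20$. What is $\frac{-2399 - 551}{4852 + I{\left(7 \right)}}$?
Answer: $- \frac{1475}{2414} \approx -0.61102$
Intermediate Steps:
$I{\left(o \right)} = -24$
$\frac{-2399 - 551}{4852 + I{\left(7 \right)}} = \frac{-2399 - 551}{4852 - 24} = - \frac{2950}{4828} = \left(-2950\right) \frac{1}{4828} = - \frac{1475}{2414}$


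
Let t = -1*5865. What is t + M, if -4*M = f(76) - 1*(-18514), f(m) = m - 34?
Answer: -10504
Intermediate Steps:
f(m) = -34 + m
t = -5865
M = -4639 (M = -((-34 + 76) - 1*(-18514))/4 = -(42 + 18514)/4 = -¼*18556 = -4639)
t + M = -5865 - 4639 = -10504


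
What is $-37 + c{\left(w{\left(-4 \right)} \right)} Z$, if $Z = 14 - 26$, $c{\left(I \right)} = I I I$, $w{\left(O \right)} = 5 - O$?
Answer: $-8785$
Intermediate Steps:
$c{\left(I \right)} = I^{3}$ ($c{\left(I \right)} = I^{2} I = I^{3}$)
$Z = -12$ ($Z = 14 - 26 = -12$)
$-37 + c{\left(w{\left(-4 \right)} \right)} Z = -37 + \left(5 - -4\right)^{3} \left(-12\right) = -37 + \left(5 + 4\right)^{3} \left(-12\right) = -37 + 9^{3} \left(-12\right) = -37 + 729 \left(-12\right) = -37 - 8748 = -8785$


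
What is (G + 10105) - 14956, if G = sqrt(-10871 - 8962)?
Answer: -4851 + I*sqrt(19833) ≈ -4851.0 + 140.83*I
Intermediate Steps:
G = I*sqrt(19833) (G = sqrt(-19833) = I*sqrt(19833) ≈ 140.83*I)
(G + 10105) - 14956 = (I*sqrt(19833) + 10105) - 14956 = (10105 + I*sqrt(19833)) - 14956 = -4851 + I*sqrt(19833)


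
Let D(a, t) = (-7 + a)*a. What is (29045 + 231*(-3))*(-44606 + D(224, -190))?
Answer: 113464704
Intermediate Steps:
D(a, t) = a*(-7 + a)
(29045 + 231*(-3))*(-44606 + D(224, -190)) = (29045 + 231*(-3))*(-44606 + 224*(-7 + 224)) = (29045 - 693)*(-44606 + 224*217) = 28352*(-44606 + 48608) = 28352*4002 = 113464704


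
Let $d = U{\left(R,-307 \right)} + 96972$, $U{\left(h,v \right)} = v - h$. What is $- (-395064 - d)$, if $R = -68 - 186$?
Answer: $491983$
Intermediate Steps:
$R = -254$
$d = 96919$ ($d = \left(-307 - -254\right) + 96972 = \left(-307 + 254\right) + 96972 = -53 + 96972 = 96919$)
$- (-395064 - d) = - (-395064 - 96919) = \left(-1\right) \left(-491983\right) = 491983$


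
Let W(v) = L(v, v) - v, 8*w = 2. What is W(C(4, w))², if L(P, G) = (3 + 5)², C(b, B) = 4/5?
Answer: 99856/25 ≈ 3994.2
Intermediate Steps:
w = ¼ (w = (⅛)*2 = ¼ ≈ 0.25000)
C(b, B) = ⅘ (C(b, B) = 4*(⅕) = ⅘)
L(P, G) = 64 (L(P, G) = 8² = 64)
W(v) = 64 - v
W(C(4, w))² = (64 - 1*⅘)² = (64 - ⅘)² = (316/5)² = 99856/25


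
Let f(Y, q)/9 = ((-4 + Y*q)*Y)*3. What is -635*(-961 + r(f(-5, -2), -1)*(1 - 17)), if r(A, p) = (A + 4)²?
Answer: 6600911995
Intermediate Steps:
f(Y, q) = 27*Y*(-4 + Y*q) (f(Y, q) = 9*(((-4 + Y*q)*Y)*3) = 9*((Y*(-4 + Y*q))*3) = 9*(3*Y*(-4 + Y*q)) = 27*Y*(-4 + Y*q))
r(A, p) = (4 + A)²
-635*(-961 + r(f(-5, -2), -1)*(1 - 17)) = -635*(-961 + (4 + 27*(-5)*(-4 - 5*(-2)))²*(1 - 17)) = -635*(-961 + (4 + 27*(-5)*(-4 + 10))²*(-16)) = -635*(-961 + (4 + 27*(-5)*6)²*(-16)) = -635*(-961 + (4 - 810)²*(-16)) = -635*(-961 + (-806)²*(-16)) = -635*(-961 + 649636*(-16)) = -635*(-961 - 10394176) = -635*(-10395137) = 6600911995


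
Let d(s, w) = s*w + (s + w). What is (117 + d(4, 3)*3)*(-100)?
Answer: -17400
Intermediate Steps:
d(s, w) = s + w + s*w
(117 + d(4, 3)*3)*(-100) = (117 + (4 + 3 + 4*3)*3)*(-100) = (117 + (4 + 3 + 12)*3)*(-100) = (117 + 19*3)*(-100) = (117 + 57)*(-100) = 174*(-100) = -17400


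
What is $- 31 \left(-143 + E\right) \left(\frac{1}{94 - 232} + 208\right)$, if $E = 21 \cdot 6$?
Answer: $\frac{15126481}{138} \approx 1.0961 \cdot 10^{5}$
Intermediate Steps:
$E = 126$
$- 31 \left(-143 + E\right) \left(\frac{1}{94 - 232} + 208\right) = - 31 \left(-143 + 126\right) \left(\frac{1}{94 - 232} + 208\right) = - 31 \left(- 17 \left(\frac{1}{-138} + 208\right)\right) = - 31 \left(- 17 \left(- \frac{1}{138} + 208\right)\right) = - 31 \left(\left(-17\right) \frac{28703}{138}\right) = \left(-31\right) \left(- \frac{487951}{138}\right) = \frac{15126481}{138}$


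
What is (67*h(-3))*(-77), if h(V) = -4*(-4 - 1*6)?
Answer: -206360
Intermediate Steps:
h(V) = 40 (h(V) = -4*(-4 - 6) = -4*(-10) = 40)
(67*h(-3))*(-77) = (67*40)*(-77) = 2680*(-77) = -206360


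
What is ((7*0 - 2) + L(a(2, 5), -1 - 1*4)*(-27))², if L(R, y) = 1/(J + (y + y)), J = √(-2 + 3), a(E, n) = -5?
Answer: 1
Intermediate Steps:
J = 1 (J = √1 = 1)
L(R, y) = 1/(1 + 2*y) (L(R, y) = 1/(1 + (y + y)) = 1/(1 + 2*y))
((7*0 - 2) + L(a(2, 5), -1 - 1*4)*(-27))² = ((7*0 - 2) - 27/(1 + 2*(-1 - 1*4)))² = ((0 - 2) - 27/(1 + 2*(-1 - 4)))² = (-2 - 27/(1 + 2*(-5)))² = (-2 - 27/(1 - 10))² = (-2 - 27/(-9))² = (-2 - ⅑*(-27))² = (-2 + 3)² = 1² = 1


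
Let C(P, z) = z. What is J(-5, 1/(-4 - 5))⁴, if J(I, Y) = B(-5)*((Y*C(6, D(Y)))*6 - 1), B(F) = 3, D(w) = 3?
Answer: 6561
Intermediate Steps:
J(I, Y) = -3 + 54*Y (J(I, Y) = 3*((Y*3)*6 - 1) = 3*((3*Y)*6 - 1) = 3*(18*Y - 1) = 3*(-1 + 18*Y) = -3 + 54*Y)
J(-5, 1/(-4 - 5))⁴ = (-3 + 54/(-4 - 5))⁴ = (-3 + 54/(-9))⁴ = (-3 + 54*(-⅑))⁴ = (-3 - 6)⁴ = (-9)⁴ = 6561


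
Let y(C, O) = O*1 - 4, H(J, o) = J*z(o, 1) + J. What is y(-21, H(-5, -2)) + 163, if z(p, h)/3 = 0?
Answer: 154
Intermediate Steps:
z(p, h) = 0 (z(p, h) = 3*0 = 0)
H(J, o) = J (H(J, o) = J*0 + J = 0 + J = J)
y(C, O) = -4 + O (y(C, O) = O - 4 = -4 + O)
y(-21, H(-5, -2)) + 163 = (-4 - 5) + 163 = -9 + 163 = 154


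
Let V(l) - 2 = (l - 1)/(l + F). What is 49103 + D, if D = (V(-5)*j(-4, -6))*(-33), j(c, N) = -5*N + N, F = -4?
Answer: 46991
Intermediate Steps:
j(c, N) = -4*N
V(l) = 2 + (-1 + l)/(-4 + l) (V(l) = 2 + (l - 1)/(l - 4) = 2 + (-1 + l)/(-4 + l))
D = -2112 (D = ((3*(-3 - 5)/(-4 - 5))*(-4*(-6)))*(-33) = ((3*(-8)/(-9))*24)*(-33) = ((3*(-1/9)*(-8))*24)*(-33) = ((8/3)*24)*(-33) = 64*(-33) = -2112)
49103 + D = 49103 - 2112 = 46991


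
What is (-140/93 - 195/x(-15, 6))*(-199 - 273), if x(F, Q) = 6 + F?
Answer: -295000/31 ≈ -9516.1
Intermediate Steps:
(-140/93 - 195/x(-15, 6))*(-199 - 273) = (-140/93 - 195/(6 - 15))*(-199 - 273) = (-140*1/93 - 195/(-9))*(-472) = (-140/93 - 195*(-⅑))*(-472) = (-140/93 + 65/3)*(-472) = (625/31)*(-472) = -295000/31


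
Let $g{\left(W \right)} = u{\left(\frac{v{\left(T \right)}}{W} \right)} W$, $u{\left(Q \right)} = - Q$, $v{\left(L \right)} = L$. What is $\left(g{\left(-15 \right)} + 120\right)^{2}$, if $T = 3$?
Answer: $13689$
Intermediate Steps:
$g{\left(W \right)} = -3$ ($g{\left(W \right)} = - \frac{3}{W} W = -3$)
$\left(g{\left(-15 \right)} + 120\right)^{2} = \left(-3 + 120\right)^{2} = 117^{2} = 13689$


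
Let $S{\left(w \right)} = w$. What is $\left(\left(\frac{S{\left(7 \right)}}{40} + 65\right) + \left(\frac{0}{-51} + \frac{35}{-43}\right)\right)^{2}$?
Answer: $\frac{12254711401}{2958400} \approx 4142.3$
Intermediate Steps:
$\left(\left(\frac{S{\left(7 \right)}}{40} + 65\right) + \left(\frac{0}{-51} + \frac{35}{-43}\right)\right)^{2} = \left(\left(\frac{7}{40} + 65\right) + \left(\frac{0}{-51} + \frac{35}{-43}\right)\right)^{2} = \left(\left(7 \cdot \frac{1}{40} + 65\right) + \left(0 \left(- \frac{1}{51}\right) + 35 \left(- \frac{1}{43}\right)\right)\right)^{2} = \left(\left(\frac{7}{40} + 65\right) + \left(0 - \frac{35}{43}\right)\right)^{2} = \left(\frac{2607}{40} - \frac{35}{43}\right)^{2} = \left(\frac{110701}{1720}\right)^{2} = \frac{12254711401}{2958400}$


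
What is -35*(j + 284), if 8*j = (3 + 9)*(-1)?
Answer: -19775/2 ≈ -9887.5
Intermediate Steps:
j = -3/2 (j = ((3 + 9)*(-1))/8 = (12*(-1))/8 = (⅛)*(-12) = -3/2 ≈ -1.5000)
-35*(j + 284) = -35*(-3/2 + 284) = -35*565/2 = -19775/2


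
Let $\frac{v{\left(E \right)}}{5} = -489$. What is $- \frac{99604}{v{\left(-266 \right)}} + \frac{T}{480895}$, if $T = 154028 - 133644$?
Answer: $\frac{9589780892}{235157655} \approx 40.78$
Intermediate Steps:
$T = 20384$
$v{\left(E \right)} = -2445$ ($v{\left(E \right)} = 5 \left(-489\right) = -2445$)
$- \frac{99604}{v{\left(-266 \right)}} + \frac{T}{480895} = - \frac{99604}{-2445} + \frac{20384}{480895} = \left(-99604\right) \left(- \frac{1}{2445}\right) + 20384 \cdot \frac{1}{480895} = \frac{99604}{2445} + \frac{20384}{480895} = \frac{9589780892}{235157655}$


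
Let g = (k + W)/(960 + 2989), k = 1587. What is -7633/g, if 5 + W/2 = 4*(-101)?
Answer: -30142717/769 ≈ -39197.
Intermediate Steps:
W = -818 (W = -10 + 2*(4*(-101)) = -10 + 2*(-404) = -10 - 808 = -818)
g = 769/3949 (g = (1587 - 818)/(960 + 2989) = 769/3949 ≈ 0.19473)
-7633/g = -7633/769/3949 = -7633*3949/769 = -30142717/769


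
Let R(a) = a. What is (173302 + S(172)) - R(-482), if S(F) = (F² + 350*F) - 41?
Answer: 263527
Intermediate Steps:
S(F) = -41 + F² + 350*F
(173302 + S(172)) - R(-482) = (173302 + (-41 + 172² + 350*172)) - 1*(-482) = (173302 + (-41 + 29584 + 60200)) + 482 = (173302 + 89743) + 482 = 263045 + 482 = 263527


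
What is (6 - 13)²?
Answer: 49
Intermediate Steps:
(6 - 13)² = (-7)² = 49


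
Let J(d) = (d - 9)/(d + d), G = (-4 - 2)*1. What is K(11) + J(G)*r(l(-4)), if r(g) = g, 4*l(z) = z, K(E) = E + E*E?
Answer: 523/4 ≈ 130.75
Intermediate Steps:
K(E) = E + E**2
l(z) = z/4
G = -6 (G = -6*1 = -6)
J(d) = (-9 + d)/(2*d) (J(d) = (-9 + d)/((2*d)) = (-9 + d)*(1/(2*d)) = (-9 + d)/(2*d))
K(11) + J(G)*r(l(-4)) = 11*(1 + 11) + ((1/2)*(-9 - 6)/(-6))*((1/4)*(-4)) = 11*12 + ((1/2)*(-1/6)*(-15))*(-1) = 132 + (5/4)*(-1) = 132 - 5/4 = 523/4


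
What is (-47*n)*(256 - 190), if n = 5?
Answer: -15510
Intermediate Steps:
(-47*n)*(256 - 190) = (-47*5)*(256 - 190) = -235*66 = -15510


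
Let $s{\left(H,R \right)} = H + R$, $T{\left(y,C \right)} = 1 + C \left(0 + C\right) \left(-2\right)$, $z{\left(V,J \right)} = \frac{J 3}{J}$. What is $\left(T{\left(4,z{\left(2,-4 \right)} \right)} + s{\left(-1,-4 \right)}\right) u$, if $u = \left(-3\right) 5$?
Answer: $330$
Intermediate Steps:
$z{\left(V,J \right)} = 3$ ($z{\left(V,J \right)} = \frac{3 J}{J} = 3$)
$T{\left(y,C \right)} = 1 - 2 C^{2}$ ($T{\left(y,C \right)} = 1 + C C \left(-2\right) = 1 + C^{2} \left(-2\right) = 1 - 2 C^{2}$)
$u = -15$
$\left(T{\left(4,z{\left(2,-4 \right)} \right)} + s{\left(-1,-4 \right)}\right) u = \left(\left(1 - 2 \cdot 3^{2}\right) - 5\right) \left(-15\right) = \left(\left(1 - 18\right) - 5\right) \left(-15\right) = \left(-17 - 5\right) \left(-15\right) = \left(-22\right) \left(-15\right) = 330$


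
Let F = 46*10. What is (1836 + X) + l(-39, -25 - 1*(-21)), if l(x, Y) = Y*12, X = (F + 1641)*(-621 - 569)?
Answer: -2498402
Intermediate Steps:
F = 460
X = -2500190 (X = (460 + 1641)*(-621 - 569) = 2101*(-1190) = -2500190)
l(x, Y) = 12*Y
(1836 + X) + l(-39, -25 - 1*(-21)) = (1836 - 2500190) + 12*(-25 - 1*(-21)) = -2498354 + 12*(-25 + 21) = -2498354 + 12*(-4) = -2498354 - 48 = -2498402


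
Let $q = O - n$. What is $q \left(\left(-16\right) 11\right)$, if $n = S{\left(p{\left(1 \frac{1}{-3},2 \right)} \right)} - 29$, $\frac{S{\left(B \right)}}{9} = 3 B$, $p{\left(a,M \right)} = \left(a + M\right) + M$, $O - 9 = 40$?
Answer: $3696$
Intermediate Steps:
$O = 49$ ($O = 9 + 40 = 49$)
$p{\left(a,M \right)} = a + 2 M$ ($p{\left(a,M \right)} = \left(M + a\right) + M = a + 2 M$)
$S{\left(B \right)} = 27 B$ ($S{\left(B \right)} = 9 \cdot 3 B = 27 B$)
$n = 70$ ($n = 27 \left(1 \frac{1}{-3} + 2 \cdot 2\right) - 29 = 27 \left(1 \left(- \frac{1}{3}\right) + 4\right) - 29 = 27 \left(- \frac{1}{3} + 4\right) - 29 = 27 \cdot \frac{11}{3} - 29 = 99 - 29 = 70$)
$q = -21$ ($q = 49 - 70 = -21$)
$q \left(\left(-16\right) 11\right) = - 21 \left(\left(-16\right) 11\right) = \left(-21\right) \left(-176\right) = 3696$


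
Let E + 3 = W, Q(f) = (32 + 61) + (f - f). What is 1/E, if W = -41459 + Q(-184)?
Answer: -1/41369 ≈ -2.4173e-5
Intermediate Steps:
Q(f) = 93 (Q(f) = 93 + 0 = 93)
W = -41366 (W = -41459 + 93 = -41366)
E = -41369 (E = -3 - 41366 = -41369)
1/E = 1/(-41369) = -1/41369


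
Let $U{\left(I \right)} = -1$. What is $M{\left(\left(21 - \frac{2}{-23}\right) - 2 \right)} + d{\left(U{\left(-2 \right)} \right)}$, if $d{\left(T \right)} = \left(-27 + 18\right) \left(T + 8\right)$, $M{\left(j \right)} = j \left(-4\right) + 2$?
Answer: $- \frac{3159}{23} \approx -137.35$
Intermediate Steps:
$M{\left(j \right)} = 2 - 4 j$ ($M{\left(j \right)} = - 4 j + 2 = 2 - 4 j$)
$d{\left(T \right)} = -72 - 9 T$ ($d{\left(T \right)} = - 9 \left(8 + T\right) = -72 - 9 T$)
$M{\left(\left(21 - \frac{2}{-23}\right) - 2 \right)} + d{\left(U{\left(-2 \right)} \right)} = \left(2 - 4 \left(\left(21 - \frac{2}{-23}\right) - 2\right)\right) - 63 = \left(2 - 4 \left(\left(21 - - \frac{2}{23}\right) - 2\right)\right) + \left(-72 + 9\right) = \left(2 - 4 \left(\left(21 + \frac{2}{23}\right) - 2\right)\right) - 63 = \left(2 - 4 \left(\frac{485}{23} - 2\right)\right) - 63 = \left(2 - \frac{1756}{23}\right) - 63 = - \frac{1710}{23} - 63 = - \frac{3159}{23}$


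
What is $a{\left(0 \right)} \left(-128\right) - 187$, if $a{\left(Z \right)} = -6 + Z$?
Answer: $581$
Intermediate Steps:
$a{\left(0 \right)} \left(-128\right) - 187 = \left(-6 + 0\right) \left(-128\right) - 187 = \left(-6\right) \left(-128\right) - 187 = 768 - 187 = 581$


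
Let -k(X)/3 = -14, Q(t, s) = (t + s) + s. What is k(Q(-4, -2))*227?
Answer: 9534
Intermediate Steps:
Q(t, s) = t + 2*s (Q(t, s) = (s + t) + s = t + 2*s)
k(X) = 42 (k(X) = -3*(-14) = 42)
k(Q(-4, -2))*227 = 42*227 = 9534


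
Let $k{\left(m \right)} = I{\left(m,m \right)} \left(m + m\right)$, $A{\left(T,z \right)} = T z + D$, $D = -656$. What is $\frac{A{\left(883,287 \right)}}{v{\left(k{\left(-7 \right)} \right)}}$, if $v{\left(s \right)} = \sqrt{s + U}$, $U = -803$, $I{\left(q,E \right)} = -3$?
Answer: $- \frac{252765 i \sqrt{761}}{761} \approx - 9162.7 i$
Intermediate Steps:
$A{\left(T,z \right)} = -656 + T z$ ($A{\left(T,z \right)} = T z - 656 = -656 + T z$)
$k{\left(m \right)} = - 6 m$ ($k{\left(m \right)} = - 3 \left(m + m\right) = - 3 \cdot 2 m = - 6 m$)
$v{\left(s \right)} = \sqrt{-803 + s}$ ($v{\left(s \right)} = \sqrt{s - 803} = \sqrt{-803 + s}$)
$\frac{A{\left(883,287 \right)}}{v{\left(k{\left(-7 \right)} \right)}} = \frac{-656 + 883 \cdot 287}{\sqrt{-803 - -42}} = \frac{-656 + 253421}{\sqrt{-803 + 42}} = \frac{252765}{\sqrt{-761}} = \frac{252765}{i \sqrt{761}} = 252765 \left(- \frac{i \sqrt{761}}{761}\right) = - \frac{252765 i \sqrt{761}}{761}$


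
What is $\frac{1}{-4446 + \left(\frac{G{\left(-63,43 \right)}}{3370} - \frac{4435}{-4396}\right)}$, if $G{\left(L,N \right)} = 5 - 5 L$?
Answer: $- \frac{1481452}{6584900325} \approx -0.00022498$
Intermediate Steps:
$\frac{1}{-4446 + \left(\frac{G{\left(-63,43 \right)}}{3370} - \frac{4435}{-4396}\right)} = \frac{1}{-4446 + \left(\frac{5 - -315}{3370} - \frac{4435}{-4396}\right)} = \frac{1}{-4446 + \left(\left(5 + 315\right) \frac{1}{3370} - - \frac{4435}{4396}\right)} = \frac{1}{-4446 + \left(320 \cdot \frac{1}{3370} + \frac{4435}{4396}\right)} = \frac{1}{-4446 + \left(\frac{32}{337} + \frac{4435}{4396}\right)} = \frac{1}{-4446 + \frac{1635267}{1481452}} = \frac{1}{- \frac{6584900325}{1481452}} = - \frac{1481452}{6584900325}$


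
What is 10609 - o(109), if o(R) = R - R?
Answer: 10609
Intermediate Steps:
o(R) = 0
10609 - o(109) = 10609 - 1*0 = 10609 + 0 = 10609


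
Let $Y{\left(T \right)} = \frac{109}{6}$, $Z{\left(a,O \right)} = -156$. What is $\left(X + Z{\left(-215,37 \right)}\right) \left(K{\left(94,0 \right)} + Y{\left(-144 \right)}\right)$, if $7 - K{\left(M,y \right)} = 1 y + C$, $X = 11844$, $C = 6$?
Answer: $224020$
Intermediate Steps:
$K{\left(M,y \right)} = 1 - y$ ($K{\left(M,y \right)} = 7 - \left(1 y + 6\right) = 7 - \left(y + 6\right) = 7 - \left(6 + y\right) = 1 - y$)
$Y{\left(T \right)} = \frac{109}{6}$ ($Y{\left(T \right)} = 109 \cdot \frac{1}{6} = \frac{109}{6}$)
$\left(X + Z{\left(-215,37 \right)}\right) \left(K{\left(94,0 \right)} + Y{\left(-144 \right)}\right) = \left(11844 - 156\right) \left(\left(1 - 0\right) + \frac{109}{6}\right) = 11688 \left(\left(1 + 0\right) + \frac{109}{6}\right) = 11688 \left(1 + \frac{109}{6}\right) = 11688 \cdot \frac{115}{6} = 224020$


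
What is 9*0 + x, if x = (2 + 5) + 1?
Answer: 8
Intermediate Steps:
x = 8 (x = 7 + 1 = 8)
9*0 + x = 9*0 + 8 = 0 + 8 = 8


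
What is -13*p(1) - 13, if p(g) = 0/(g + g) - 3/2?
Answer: 13/2 ≈ 6.5000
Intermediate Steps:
p(g) = -3/2 (p(g) = 0/((2*g)) - 3*½ = 0*(1/(2*g)) - 3/2 = 0 - 3/2 = -3/2)
-13*p(1) - 13 = -13*(-3/2) - 13 = 39/2 - 13 = 13/2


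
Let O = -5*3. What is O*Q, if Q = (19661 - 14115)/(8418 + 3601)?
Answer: -83190/12019 ≈ -6.9215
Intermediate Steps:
Q = 5546/12019 ≈ 0.46144
O = -15
O*Q = -15*5546/12019 = -83190/12019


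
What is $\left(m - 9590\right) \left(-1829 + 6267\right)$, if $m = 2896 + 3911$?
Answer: $-12350954$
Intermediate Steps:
$m = 6807$
$\left(m - 9590\right) \left(-1829 + 6267\right) = \left(6807 - 9590\right) \left(-1829 + 6267\right) = \left(-2783\right) 4438 = -12350954$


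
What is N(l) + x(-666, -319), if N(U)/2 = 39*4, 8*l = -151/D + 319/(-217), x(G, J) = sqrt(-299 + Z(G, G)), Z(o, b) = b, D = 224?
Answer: 312 + I*sqrt(965) ≈ 312.0 + 31.064*I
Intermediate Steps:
x(G, J) = sqrt(-299 + G)
l = -2127/7936 (l = (-151/224 + 319/(-217))/8 = (-151*1/224 + 319*(-1/217))/8 = (-151/224 - 319/217)/8 = (1/8)*(-2127/992) = -2127/7936 ≈ -0.26802)
N(U) = 312 (N(U) = 2*(39*4) = 2*156 = 312)
N(l) + x(-666, -319) = 312 + sqrt(-299 - 666) = 312 + sqrt(-965) = 312 + I*sqrt(965)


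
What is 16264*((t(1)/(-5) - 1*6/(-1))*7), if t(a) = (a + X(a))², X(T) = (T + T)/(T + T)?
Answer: 2960048/5 ≈ 5.9201e+5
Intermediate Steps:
X(T) = 1 (X(T) = (2*T)/((2*T)) = (2*T)*(1/(2*T)) = 1)
t(a) = (1 + a)² (t(a) = (a + 1)² = (1 + a)²)
16264*((t(1)/(-5) - 1*6/(-1))*7) = 16264*(((1 + 1)²/(-5) - 1*6/(-1))*7) = 16264*((2²*(-⅕) - 6*(-1))*7) = 16264*((4*(-⅕) + 6)*7) = 16264*((-⅘ + 6)*7) = 16264*((26/5)*7) = 16264*(182/5) = 2960048/5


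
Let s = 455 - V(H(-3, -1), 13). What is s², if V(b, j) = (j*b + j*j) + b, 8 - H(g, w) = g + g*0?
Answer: 17424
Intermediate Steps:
H(g, w) = 8 - g (H(g, w) = 8 - (g + g*0) = 8 - (g + 0) = 8 - g)
V(b, j) = b + j² + b*j (V(b, j) = (b*j + j²) + b = (j² + b*j) + b = b + j² + b*j)
s = 132 (s = 455 - ((8 - 1*(-3)) + 13² + (8 - 1*(-3))*13) = 455 - ((8 + 3) + 169 + (8 + 3)*13) = 455 - (11 + 169 + 11*13) = 455 - (11 + 169 + 143) = 455 - 1*323 = 455 - 323 = 132)
s² = 132² = 17424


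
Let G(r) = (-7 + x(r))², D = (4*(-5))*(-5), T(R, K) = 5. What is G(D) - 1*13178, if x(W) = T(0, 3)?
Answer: -13174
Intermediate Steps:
x(W) = 5
D = 100 (D = -20*(-5) = 100)
G(r) = 4 (G(r) = (-7 + 5)² = (-2)² = 4)
G(D) - 1*13178 = 4 - 1*13178 = 4 - 13178 = -13174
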